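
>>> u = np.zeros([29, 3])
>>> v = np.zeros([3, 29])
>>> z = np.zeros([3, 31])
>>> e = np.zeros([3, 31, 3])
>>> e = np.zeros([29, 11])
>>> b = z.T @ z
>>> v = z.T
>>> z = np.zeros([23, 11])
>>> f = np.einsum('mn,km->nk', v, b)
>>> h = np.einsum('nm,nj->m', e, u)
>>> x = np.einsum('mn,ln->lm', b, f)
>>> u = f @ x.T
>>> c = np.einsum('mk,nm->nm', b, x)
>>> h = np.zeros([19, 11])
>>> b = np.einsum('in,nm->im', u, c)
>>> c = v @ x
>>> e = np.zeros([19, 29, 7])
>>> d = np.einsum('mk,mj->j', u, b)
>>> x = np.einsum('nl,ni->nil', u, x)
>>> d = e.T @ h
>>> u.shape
(3, 3)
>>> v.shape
(31, 3)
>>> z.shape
(23, 11)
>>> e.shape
(19, 29, 7)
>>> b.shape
(3, 31)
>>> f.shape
(3, 31)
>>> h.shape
(19, 11)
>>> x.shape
(3, 31, 3)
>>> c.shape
(31, 31)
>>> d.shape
(7, 29, 11)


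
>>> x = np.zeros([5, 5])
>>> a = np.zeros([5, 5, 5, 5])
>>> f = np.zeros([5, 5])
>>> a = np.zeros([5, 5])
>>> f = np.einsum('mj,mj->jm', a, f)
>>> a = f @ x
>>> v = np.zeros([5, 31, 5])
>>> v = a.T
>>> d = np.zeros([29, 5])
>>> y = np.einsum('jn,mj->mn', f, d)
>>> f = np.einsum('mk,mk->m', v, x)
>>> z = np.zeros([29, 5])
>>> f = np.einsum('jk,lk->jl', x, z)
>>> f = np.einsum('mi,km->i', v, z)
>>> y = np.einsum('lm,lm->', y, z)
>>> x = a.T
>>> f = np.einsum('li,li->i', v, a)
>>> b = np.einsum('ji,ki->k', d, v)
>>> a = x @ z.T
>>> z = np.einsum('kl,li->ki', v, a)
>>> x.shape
(5, 5)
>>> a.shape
(5, 29)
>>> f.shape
(5,)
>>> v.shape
(5, 5)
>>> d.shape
(29, 5)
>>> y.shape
()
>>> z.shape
(5, 29)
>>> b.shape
(5,)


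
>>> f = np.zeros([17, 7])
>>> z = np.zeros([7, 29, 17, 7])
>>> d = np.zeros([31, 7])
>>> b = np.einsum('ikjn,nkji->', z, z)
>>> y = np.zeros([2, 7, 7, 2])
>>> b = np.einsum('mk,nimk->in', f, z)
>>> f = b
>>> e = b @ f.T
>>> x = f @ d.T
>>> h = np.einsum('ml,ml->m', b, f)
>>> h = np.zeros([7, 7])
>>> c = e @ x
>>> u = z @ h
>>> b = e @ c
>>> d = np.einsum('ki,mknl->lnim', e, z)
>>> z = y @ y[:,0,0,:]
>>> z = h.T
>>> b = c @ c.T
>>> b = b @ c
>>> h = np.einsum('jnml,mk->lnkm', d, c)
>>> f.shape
(29, 7)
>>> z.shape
(7, 7)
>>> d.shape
(7, 17, 29, 7)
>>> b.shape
(29, 31)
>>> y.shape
(2, 7, 7, 2)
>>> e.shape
(29, 29)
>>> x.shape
(29, 31)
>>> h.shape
(7, 17, 31, 29)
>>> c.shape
(29, 31)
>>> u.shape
(7, 29, 17, 7)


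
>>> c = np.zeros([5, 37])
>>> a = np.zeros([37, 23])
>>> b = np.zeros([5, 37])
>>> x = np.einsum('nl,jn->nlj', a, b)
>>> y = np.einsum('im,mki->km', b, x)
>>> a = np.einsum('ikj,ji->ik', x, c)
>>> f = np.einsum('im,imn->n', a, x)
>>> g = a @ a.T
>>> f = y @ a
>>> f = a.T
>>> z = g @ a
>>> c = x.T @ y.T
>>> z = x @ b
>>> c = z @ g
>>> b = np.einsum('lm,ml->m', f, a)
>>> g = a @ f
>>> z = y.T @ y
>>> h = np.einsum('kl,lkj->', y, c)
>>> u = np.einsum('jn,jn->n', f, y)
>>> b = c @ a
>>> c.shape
(37, 23, 37)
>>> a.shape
(37, 23)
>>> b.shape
(37, 23, 23)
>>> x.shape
(37, 23, 5)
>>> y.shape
(23, 37)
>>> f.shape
(23, 37)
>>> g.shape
(37, 37)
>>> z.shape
(37, 37)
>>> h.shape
()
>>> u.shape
(37,)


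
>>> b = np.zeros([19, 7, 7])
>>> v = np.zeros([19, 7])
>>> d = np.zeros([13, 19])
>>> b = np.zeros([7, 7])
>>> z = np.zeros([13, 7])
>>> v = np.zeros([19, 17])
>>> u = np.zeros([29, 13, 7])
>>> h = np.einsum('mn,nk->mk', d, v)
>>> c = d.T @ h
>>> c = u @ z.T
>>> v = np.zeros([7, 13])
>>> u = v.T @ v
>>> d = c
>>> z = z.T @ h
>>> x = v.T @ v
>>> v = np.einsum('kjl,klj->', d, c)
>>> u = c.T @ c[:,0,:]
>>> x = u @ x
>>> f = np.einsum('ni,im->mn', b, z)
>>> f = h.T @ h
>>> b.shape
(7, 7)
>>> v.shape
()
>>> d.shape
(29, 13, 13)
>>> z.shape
(7, 17)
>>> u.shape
(13, 13, 13)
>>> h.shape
(13, 17)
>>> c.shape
(29, 13, 13)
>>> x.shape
(13, 13, 13)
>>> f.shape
(17, 17)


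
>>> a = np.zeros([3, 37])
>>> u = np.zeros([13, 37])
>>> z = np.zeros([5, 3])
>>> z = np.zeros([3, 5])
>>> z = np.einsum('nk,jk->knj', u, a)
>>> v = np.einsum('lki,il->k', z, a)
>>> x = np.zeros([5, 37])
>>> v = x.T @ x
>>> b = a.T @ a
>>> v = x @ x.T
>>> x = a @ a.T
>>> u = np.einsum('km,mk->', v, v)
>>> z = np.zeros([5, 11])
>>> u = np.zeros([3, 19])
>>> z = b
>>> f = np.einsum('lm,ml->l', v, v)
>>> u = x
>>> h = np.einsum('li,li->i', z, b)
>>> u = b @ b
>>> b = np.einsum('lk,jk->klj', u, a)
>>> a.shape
(3, 37)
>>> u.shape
(37, 37)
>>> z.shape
(37, 37)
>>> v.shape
(5, 5)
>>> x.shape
(3, 3)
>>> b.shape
(37, 37, 3)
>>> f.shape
(5,)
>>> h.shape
(37,)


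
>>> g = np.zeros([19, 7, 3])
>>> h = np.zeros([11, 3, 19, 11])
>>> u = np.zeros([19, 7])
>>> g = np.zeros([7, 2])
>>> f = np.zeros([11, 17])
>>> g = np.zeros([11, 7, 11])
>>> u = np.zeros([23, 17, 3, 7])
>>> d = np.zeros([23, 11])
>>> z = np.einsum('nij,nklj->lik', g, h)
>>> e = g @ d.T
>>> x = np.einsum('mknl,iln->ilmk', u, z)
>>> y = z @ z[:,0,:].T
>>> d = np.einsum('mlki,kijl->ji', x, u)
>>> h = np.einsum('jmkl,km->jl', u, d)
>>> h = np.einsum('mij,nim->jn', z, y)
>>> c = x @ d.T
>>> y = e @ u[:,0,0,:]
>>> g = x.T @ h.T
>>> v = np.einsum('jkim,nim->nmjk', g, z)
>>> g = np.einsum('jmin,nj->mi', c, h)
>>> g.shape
(7, 23)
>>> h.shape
(3, 19)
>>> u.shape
(23, 17, 3, 7)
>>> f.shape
(11, 17)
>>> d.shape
(3, 17)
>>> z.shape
(19, 7, 3)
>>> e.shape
(11, 7, 23)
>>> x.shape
(19, 7, 23, 17)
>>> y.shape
(11, 7, 7)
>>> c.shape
(19, 7, 23, 3)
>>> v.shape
(19, 3, 17, 23)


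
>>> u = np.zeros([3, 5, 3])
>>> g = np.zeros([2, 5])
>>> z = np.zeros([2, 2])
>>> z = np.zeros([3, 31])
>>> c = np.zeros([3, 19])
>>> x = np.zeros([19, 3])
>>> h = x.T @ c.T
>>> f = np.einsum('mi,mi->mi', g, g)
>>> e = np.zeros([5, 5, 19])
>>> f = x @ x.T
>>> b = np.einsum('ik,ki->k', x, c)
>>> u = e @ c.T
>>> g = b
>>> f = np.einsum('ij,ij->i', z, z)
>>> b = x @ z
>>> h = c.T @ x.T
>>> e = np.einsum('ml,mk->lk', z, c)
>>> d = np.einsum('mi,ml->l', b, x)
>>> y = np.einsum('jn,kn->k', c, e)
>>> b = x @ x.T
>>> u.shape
(5, 5, 3)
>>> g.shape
(3,)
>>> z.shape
(3, 31)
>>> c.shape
(3, 19)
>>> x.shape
(19, 3)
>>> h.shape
(19, 19)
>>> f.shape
(3,)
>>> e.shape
(31, 19)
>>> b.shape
(19, 19)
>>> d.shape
(3,)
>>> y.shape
(31,)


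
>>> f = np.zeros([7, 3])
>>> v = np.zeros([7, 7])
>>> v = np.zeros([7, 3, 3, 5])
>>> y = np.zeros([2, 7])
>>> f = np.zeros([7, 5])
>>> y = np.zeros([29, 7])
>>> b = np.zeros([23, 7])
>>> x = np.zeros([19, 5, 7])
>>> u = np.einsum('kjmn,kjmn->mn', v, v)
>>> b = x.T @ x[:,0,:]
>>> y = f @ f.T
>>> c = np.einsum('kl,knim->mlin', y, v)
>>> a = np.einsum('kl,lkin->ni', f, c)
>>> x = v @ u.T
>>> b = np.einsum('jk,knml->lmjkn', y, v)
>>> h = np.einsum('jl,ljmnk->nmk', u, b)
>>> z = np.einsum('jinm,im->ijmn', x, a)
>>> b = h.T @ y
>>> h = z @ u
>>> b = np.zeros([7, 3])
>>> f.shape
(7, 5)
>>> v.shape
(7, 3, 3, 5)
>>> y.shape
(7, 7)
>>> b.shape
(7, 3)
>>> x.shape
(7, 3, 3, 3)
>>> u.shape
(3, 5)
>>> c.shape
(5, 7, 3, 3)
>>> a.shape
(3, 3)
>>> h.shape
(3, 7, 3, 5)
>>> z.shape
(3, 7, 3, 3)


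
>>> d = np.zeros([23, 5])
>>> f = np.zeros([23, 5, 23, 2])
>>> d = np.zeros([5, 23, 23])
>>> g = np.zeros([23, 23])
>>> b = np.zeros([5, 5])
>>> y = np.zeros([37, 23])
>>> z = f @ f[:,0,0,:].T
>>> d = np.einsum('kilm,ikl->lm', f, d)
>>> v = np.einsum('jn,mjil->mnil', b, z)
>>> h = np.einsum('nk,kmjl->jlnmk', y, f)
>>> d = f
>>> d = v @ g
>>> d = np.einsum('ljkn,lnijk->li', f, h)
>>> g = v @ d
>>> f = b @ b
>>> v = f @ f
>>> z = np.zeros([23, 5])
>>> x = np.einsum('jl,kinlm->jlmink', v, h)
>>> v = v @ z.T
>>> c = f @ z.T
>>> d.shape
(23, 37)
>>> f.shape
(5, 5)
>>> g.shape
(23, 5, 23, 37)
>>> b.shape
(5, 5)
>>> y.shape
(37, 23)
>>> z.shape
(23, 5)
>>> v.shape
(5, 23)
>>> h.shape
(23, 2, 37, 5, 23)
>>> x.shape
(5, 5, 23, 2, 37, 23)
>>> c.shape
(5, 23)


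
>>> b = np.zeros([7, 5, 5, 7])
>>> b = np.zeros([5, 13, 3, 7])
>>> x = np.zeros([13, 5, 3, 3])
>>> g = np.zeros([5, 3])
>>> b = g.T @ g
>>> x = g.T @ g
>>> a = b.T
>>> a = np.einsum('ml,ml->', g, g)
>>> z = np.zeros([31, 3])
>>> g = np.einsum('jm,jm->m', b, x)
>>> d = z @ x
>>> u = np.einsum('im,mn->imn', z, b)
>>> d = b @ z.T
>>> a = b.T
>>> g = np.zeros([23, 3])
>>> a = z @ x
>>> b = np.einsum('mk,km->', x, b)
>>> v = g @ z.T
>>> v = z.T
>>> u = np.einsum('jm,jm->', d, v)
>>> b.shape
()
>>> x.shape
(3, 3)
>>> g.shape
(23, 3)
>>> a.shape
(31, 3)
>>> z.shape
(31, 3)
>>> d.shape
(3, 31)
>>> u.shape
()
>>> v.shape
(3, 31)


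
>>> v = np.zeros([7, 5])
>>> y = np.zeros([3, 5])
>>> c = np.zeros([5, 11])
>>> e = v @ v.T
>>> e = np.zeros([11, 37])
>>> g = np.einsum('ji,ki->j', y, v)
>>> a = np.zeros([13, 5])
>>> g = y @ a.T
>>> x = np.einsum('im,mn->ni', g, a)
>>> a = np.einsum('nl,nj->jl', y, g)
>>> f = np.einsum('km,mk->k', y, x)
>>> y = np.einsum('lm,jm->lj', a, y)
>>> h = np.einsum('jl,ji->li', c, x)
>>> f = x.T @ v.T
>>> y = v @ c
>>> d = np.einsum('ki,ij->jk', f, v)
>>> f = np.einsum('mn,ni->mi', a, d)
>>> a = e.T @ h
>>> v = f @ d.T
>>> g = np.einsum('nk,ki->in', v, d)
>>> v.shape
(13, 5)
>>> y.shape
(7, 11)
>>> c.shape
(5, 11)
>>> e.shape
(11, 37)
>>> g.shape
(3, 13)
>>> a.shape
(37, 3)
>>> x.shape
(5, 3)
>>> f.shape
(13, 3)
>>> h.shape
(11, 3)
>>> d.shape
(5, 3)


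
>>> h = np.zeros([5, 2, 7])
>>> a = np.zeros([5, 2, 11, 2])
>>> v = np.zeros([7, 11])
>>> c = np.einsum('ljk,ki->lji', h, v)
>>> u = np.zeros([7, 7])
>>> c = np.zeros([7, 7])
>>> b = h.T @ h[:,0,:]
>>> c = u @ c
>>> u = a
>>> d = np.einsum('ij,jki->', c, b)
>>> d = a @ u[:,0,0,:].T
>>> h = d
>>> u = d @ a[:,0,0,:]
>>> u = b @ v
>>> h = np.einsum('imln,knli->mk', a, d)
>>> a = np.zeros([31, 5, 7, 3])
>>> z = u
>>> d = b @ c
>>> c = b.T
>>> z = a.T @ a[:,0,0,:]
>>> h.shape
(2, 5)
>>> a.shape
(31, 5, 7, 3)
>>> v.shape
(7, 11)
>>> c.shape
(7, 2, 7)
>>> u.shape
(7, 2, 11)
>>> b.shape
(7, 2, 7)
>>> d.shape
(7, 2, 7)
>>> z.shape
(3, 7, 5, 3)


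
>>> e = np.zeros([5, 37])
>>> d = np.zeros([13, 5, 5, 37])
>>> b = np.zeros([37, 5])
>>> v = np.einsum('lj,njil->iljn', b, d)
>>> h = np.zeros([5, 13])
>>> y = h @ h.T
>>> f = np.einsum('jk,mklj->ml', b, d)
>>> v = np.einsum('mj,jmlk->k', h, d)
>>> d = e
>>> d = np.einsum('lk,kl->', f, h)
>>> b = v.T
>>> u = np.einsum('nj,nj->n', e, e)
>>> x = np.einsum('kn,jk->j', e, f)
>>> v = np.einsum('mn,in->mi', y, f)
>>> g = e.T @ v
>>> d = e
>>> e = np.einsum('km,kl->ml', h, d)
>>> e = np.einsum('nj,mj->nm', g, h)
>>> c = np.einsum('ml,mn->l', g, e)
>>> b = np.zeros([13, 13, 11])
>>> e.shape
(37, 5)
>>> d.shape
(5, 37)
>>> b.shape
(13, 13, 11)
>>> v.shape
(5, 13)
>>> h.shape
(5, 13)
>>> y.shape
(5, 5)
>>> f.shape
(13, 5)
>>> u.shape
(5,)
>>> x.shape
(13,)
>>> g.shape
(37, 13)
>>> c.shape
(13,)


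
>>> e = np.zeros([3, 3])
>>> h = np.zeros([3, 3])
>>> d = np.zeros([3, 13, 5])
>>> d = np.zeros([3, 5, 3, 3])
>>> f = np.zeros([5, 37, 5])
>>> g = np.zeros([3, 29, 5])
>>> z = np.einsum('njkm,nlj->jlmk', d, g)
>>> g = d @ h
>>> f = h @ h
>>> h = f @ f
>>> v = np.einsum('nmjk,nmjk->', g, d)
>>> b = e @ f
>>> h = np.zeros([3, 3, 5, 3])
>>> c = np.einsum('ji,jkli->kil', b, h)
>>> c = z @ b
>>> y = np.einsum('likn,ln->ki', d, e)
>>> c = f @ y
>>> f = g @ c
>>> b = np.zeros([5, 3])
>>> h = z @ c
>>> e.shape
(3, 3)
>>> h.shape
(5, 29, 3, 5)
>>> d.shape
(3, 5, 3, 3)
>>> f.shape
(3, 5, 3, 5)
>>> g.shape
(3, 5, 3, 3)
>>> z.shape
(5, 29, 3, 3)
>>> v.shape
()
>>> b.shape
(5, 3)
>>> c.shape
(3, 5)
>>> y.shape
(3, 5)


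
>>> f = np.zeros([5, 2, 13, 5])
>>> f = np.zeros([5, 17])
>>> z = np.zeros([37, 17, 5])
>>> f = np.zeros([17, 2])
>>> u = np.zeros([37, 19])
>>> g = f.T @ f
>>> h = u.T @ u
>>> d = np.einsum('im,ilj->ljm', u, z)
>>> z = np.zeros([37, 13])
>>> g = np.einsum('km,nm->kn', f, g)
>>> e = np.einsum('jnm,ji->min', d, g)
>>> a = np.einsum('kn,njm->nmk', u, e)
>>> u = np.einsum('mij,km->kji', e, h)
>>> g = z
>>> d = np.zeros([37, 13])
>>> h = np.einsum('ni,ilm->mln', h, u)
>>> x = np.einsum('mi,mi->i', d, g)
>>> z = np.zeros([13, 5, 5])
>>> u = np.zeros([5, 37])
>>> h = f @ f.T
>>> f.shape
(17, 2)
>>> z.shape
(13, 5, 5)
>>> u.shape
(5, 37)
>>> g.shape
(37, 13)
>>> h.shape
(17, 17)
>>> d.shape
(37, 13)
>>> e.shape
(19, 2, 5)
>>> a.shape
(19, 5, 37)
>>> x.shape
(13,)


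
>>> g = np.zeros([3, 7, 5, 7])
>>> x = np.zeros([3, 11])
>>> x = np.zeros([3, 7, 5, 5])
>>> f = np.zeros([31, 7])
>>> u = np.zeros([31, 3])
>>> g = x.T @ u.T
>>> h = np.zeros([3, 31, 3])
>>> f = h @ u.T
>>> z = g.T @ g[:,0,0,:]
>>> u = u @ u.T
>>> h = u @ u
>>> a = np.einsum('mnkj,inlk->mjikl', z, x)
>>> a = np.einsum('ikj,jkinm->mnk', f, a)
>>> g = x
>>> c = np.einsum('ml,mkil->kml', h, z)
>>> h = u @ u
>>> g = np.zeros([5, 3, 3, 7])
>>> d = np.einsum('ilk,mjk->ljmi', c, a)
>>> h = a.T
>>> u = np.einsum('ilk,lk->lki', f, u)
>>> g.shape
(5, 3, 3, 7)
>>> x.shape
(3, 7, 5, 5)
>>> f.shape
(3, 31, 31)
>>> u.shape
(31, 31, 3)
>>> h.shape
(31, 5, 5)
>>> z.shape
(31, 7, 5, 31)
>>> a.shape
(5, 5, 31)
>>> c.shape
(7, 31, 31)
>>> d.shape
(31, 5, 5, 7)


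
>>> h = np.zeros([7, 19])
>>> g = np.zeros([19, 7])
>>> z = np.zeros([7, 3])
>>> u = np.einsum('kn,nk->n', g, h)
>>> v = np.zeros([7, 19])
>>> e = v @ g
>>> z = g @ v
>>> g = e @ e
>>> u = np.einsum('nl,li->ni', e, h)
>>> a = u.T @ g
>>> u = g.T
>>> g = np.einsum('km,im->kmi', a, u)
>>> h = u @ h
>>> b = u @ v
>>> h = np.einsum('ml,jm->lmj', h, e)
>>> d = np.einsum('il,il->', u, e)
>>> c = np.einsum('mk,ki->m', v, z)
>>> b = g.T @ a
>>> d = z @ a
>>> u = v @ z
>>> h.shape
(19, 7, 7)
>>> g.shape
(19, 7, 7)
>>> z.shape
(19, 19)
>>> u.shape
(7, 19)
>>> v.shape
(7, 19)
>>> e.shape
(7, 7)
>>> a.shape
(19, 7)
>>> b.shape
(7, 7, 7)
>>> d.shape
(19, 7)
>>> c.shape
(7,)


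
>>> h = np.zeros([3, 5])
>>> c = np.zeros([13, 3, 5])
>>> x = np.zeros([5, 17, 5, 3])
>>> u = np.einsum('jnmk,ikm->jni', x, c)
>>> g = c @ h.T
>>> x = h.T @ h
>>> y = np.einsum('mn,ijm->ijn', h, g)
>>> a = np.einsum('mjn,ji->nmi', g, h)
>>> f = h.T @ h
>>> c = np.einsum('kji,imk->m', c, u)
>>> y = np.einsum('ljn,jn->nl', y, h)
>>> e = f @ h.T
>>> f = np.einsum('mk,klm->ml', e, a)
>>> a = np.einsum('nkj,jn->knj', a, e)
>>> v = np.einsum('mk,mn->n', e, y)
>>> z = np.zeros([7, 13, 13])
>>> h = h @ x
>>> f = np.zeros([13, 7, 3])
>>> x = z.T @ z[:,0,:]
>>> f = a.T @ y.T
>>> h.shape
(3, 5)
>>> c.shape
(17,)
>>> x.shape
(13, 13, 13)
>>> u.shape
(5, 17, 13)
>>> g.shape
(13, 3, 3)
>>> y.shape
(5, 13)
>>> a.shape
(13, 3, 5)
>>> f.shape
(5, 3, 5)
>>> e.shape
(5, 3)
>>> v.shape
(13,)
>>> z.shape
(7, 13, 13)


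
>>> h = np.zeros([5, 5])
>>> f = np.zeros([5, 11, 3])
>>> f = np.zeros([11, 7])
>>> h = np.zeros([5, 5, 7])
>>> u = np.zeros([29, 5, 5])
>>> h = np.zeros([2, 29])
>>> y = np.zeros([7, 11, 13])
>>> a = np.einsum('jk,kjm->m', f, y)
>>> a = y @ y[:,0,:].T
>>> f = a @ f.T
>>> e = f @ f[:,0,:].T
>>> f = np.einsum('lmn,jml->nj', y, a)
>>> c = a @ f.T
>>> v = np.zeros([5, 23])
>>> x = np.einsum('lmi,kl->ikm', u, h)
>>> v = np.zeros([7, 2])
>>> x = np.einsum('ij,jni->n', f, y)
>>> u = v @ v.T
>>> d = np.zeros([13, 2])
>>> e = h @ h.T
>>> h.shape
(2, 29)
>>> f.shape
(13, 7)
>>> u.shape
(7, 7)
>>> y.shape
(7, 11, 13)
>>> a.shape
(7, 11, 7)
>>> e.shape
(2, 2)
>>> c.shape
(7, 11, 13)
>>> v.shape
(7, 2)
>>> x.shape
(11,)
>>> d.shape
(13, 2)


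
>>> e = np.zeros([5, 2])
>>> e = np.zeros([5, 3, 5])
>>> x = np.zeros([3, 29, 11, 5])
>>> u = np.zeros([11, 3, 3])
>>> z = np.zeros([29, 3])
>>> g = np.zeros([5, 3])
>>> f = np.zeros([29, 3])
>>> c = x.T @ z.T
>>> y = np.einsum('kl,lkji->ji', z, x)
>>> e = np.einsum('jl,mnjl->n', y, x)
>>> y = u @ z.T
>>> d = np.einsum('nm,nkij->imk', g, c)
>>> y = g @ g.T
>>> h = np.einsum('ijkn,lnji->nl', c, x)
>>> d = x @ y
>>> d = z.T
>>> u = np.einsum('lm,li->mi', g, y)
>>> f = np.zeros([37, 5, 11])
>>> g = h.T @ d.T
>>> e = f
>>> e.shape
(37, 5, 11)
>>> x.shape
(3, 29, 11, 5)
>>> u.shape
(3, 5)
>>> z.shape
(29, 3)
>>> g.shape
(3, 3)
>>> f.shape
(37, 5, 11)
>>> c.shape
(5, 11, 29, 29)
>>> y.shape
(5, 5)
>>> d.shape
(3, 29)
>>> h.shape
(29, 3)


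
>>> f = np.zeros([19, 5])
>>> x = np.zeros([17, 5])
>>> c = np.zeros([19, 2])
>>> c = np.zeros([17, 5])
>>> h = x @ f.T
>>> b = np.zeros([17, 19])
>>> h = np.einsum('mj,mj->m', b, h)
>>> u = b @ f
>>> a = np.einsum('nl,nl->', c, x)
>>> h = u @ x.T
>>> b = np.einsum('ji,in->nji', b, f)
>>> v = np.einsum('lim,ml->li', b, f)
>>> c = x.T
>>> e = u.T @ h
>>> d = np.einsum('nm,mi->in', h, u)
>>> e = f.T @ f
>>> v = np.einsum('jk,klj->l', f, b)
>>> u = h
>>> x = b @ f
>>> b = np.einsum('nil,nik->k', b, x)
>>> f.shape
(19, 5)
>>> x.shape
(5, 17, 5)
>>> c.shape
(5, 17)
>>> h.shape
(17, 17)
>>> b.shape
(5,)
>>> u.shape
(17, 17)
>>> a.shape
()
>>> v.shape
(17,)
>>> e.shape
(5, 5)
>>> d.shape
(5, 17)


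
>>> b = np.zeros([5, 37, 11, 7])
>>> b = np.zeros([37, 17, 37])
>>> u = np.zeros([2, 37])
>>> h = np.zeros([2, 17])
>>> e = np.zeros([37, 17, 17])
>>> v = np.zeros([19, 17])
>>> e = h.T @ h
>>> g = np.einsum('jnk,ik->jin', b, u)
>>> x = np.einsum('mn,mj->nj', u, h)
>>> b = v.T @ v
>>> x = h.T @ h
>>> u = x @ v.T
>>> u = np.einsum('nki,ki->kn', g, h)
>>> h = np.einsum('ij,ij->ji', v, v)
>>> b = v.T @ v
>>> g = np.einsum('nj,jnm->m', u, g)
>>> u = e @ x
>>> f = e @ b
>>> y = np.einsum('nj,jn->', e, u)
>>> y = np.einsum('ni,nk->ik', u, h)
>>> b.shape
(17, 17)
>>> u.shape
(17, 17)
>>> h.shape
(17, 19)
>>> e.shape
(17, 17)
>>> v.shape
(19, 17)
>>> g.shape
(17,)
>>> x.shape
(17, 17)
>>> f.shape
(17, 17)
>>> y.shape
(17, 19)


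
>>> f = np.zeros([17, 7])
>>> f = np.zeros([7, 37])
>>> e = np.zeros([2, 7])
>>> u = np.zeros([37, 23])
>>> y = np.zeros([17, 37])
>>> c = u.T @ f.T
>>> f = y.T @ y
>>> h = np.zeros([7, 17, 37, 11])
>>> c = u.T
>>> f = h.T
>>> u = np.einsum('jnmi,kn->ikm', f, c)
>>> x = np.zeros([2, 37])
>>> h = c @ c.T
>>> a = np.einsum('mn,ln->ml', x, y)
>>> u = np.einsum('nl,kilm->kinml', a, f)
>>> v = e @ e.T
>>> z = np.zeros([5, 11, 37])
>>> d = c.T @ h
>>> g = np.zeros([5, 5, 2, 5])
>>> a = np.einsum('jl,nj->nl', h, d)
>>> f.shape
(11, 37, 17, 7)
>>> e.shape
(2, 7)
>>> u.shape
(11, 37, 2, 7, 17)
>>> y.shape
(17, 37)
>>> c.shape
(23, 37)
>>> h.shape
(23, 23)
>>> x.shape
(2, 37)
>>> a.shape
(37, 23)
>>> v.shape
(2, 2)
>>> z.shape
(5, 11, 37)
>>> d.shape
(37, 23)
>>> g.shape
(5, 5, 2, 5)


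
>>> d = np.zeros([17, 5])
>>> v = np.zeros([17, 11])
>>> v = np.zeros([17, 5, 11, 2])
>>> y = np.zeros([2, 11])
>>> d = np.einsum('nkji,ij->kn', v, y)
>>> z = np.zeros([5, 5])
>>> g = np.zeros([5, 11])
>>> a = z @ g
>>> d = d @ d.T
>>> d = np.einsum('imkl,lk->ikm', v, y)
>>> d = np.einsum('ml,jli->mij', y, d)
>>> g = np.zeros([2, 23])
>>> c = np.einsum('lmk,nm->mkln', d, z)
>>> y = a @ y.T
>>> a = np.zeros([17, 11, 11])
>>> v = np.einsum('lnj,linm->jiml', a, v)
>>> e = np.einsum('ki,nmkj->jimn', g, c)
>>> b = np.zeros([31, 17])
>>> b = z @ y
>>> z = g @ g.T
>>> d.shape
(2, 5, 17)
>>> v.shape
(11, 5, 2, 17)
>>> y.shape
(5, 2)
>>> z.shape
(2, 2)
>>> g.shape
(2, 23)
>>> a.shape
(17, 11, 11)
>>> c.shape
(5, 17, 2, 5)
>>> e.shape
(5, 23, 17, 5)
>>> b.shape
(5, 2)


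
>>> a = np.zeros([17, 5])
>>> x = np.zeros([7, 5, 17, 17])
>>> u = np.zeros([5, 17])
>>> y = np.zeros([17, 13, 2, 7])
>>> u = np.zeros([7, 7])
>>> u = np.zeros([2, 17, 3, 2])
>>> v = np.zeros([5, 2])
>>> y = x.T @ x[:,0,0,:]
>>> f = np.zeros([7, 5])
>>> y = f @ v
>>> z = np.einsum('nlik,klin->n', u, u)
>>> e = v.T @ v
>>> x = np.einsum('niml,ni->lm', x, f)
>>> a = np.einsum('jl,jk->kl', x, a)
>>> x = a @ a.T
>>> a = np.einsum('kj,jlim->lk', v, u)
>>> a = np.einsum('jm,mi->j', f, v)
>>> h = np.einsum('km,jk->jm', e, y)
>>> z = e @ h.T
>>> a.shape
(7,)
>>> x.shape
(5, 5)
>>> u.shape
(2, 17, 3, 2)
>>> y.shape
(7, 2)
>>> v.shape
(5, 2)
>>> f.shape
(7, 5)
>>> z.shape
(2, 7)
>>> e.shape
(2, 2)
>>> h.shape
(7, 2)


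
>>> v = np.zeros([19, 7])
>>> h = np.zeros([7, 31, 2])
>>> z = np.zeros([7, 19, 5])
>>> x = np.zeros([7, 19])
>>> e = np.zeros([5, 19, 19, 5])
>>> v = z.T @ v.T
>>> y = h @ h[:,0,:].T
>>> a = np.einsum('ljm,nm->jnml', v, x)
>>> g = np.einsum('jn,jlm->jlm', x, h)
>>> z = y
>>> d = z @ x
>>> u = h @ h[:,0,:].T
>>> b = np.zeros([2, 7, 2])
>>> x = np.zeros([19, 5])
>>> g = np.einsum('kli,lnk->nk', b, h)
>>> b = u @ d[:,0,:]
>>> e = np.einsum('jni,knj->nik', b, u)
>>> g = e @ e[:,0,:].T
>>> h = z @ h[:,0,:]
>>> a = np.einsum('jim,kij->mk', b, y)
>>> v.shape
(5, 19, 19)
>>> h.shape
(7, 31, 2)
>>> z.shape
(7, 31, 7)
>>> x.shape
(19, 5)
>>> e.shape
(31, 19, 7)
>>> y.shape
(7, 31, 7)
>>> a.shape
(19, 7)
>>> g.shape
(31, 19, 31)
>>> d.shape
(7, 31, 19)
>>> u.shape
(7, 31, 7)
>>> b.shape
(7, 31, 19)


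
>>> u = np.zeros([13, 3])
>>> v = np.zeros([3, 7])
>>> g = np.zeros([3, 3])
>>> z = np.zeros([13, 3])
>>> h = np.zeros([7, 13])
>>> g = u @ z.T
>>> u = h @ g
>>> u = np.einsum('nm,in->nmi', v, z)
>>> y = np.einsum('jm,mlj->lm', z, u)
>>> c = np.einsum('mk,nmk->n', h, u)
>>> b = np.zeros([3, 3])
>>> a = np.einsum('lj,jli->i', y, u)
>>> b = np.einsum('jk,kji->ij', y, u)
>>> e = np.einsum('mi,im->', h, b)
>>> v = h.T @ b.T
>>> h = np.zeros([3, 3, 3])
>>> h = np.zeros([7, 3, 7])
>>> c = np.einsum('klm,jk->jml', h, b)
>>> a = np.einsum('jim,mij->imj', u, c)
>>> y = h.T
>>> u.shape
(3, 7, 13)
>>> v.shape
(13, 13)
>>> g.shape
(13, 13)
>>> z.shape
(13, 3)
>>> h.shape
(7, 3, 7)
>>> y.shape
(7, 3, 7)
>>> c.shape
(13, 7, 3)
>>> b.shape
(13, 7)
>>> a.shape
(7, 13, 3)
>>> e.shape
()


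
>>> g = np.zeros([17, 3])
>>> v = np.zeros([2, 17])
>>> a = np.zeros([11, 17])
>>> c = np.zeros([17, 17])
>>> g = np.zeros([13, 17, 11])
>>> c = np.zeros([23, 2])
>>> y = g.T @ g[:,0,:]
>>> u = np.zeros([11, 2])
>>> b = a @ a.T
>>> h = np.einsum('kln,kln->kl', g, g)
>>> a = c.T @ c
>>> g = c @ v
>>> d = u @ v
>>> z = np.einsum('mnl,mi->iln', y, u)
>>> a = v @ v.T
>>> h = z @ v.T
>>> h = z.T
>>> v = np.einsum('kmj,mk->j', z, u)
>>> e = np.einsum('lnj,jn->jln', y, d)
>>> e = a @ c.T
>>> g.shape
(23, 17)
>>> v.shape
(17,)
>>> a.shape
(2, 2)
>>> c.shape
(23, 2)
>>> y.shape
(11, 17, 11)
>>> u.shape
(11, 2)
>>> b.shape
(11, 11)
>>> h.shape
(17, 11, 2)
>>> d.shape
(11, 17)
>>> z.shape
(2, 11, 17)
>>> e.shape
(2, 23)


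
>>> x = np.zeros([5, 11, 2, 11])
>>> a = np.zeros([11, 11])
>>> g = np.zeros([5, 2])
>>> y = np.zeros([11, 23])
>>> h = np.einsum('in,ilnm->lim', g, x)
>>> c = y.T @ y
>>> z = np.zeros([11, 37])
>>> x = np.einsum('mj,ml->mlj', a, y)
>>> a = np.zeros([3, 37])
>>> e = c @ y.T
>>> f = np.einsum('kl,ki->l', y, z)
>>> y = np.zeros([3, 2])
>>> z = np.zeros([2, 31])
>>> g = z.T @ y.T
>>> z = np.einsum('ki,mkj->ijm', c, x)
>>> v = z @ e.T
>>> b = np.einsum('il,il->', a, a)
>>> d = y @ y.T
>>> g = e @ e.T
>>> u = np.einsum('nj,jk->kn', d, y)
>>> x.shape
(11, 23, 11)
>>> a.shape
(3, 37)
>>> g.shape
(23, 23)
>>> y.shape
(3, 2)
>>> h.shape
(11, 5, 11)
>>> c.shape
(23, 23)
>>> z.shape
(23, 11, 11)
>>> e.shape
(23, 11)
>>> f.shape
(23,)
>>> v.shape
(23, 11, 23)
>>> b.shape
()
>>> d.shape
(3, 3)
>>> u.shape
(2, 3)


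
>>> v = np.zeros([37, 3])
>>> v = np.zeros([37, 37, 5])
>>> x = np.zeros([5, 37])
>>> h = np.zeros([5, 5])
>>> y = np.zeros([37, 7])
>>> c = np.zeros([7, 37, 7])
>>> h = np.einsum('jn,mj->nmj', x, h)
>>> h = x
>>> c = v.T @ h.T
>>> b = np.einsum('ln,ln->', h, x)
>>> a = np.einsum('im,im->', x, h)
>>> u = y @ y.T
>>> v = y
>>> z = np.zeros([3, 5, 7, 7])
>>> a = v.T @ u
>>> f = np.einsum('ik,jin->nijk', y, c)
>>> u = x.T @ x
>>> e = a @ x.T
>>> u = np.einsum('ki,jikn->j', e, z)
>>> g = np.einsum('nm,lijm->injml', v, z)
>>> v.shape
(37, 7)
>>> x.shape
(5, 37)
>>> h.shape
(5, 37)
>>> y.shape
(37, 7)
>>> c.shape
(5, 37, 5)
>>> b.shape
()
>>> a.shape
(7, 37)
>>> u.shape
(3,)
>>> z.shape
(3, 5, 7, 7)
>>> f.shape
(5, 37, 5, 7)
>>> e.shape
(7, 5)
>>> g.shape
(5, 37, 7, 7, 3)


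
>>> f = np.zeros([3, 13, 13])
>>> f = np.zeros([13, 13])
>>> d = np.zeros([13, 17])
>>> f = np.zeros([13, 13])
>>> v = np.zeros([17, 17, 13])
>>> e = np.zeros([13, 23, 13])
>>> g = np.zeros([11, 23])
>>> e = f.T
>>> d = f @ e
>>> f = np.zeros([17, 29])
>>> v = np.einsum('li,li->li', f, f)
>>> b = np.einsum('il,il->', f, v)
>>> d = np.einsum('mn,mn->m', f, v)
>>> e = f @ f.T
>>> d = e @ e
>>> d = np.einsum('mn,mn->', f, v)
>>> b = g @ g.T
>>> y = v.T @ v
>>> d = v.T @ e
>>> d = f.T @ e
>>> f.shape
(17, 29)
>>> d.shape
(29, 17)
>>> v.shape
(17, 29)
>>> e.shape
(17, 17)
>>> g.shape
(11, 23)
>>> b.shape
(11, 11)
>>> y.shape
(29, 29)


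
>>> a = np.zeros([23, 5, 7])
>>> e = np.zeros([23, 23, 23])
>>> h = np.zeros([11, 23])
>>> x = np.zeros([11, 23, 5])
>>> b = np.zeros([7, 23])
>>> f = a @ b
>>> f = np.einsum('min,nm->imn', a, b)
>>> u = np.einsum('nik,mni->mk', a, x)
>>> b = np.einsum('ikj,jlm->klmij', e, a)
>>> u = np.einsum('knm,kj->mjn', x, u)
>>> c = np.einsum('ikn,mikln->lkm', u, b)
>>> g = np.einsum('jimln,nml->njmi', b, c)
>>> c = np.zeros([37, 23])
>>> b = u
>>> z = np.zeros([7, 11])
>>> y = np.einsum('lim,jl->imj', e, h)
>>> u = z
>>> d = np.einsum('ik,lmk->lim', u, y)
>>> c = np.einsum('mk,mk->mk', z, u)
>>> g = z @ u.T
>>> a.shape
(23, 5, 7)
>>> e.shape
(23, 23, 23)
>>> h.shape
(11, 23)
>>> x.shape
(11, 23, 5)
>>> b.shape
(5, 7, 23)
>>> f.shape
(5, 23, 7)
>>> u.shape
(7, 11)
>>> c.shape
(7, 11)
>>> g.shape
(7, 7)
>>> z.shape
(7, 11)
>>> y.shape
(23, 23, 11)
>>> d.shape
(23, 7, 23)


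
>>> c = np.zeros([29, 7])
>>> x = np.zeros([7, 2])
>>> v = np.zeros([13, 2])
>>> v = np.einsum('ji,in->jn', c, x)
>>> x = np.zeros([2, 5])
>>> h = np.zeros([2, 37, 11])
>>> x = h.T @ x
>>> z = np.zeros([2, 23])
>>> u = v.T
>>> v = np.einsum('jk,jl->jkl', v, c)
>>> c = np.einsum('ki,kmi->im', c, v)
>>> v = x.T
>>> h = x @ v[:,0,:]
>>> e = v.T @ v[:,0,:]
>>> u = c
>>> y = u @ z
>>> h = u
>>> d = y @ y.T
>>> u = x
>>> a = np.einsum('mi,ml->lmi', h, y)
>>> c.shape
(7, 2)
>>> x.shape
(11, 37, 5)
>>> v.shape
(5, 37, 11)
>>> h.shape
(7, 2)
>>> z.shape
(2, 23)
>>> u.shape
(11, 37, 5)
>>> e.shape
(11, 37, 11)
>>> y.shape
(7, 23)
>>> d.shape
(7, 7)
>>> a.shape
(23, 7, 2)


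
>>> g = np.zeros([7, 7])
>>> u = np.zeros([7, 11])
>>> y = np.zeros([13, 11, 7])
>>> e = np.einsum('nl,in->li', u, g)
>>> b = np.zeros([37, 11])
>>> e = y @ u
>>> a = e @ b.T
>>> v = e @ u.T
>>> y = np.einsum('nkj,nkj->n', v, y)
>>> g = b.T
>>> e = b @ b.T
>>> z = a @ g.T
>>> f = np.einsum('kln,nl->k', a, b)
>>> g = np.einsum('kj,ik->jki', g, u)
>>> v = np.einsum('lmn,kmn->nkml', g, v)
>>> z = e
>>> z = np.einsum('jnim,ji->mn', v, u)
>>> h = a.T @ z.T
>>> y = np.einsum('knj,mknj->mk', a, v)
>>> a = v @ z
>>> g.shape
(37, 11, 7)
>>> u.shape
(7, 11)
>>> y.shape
(7, 13)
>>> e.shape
(37, 37)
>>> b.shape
(37, 11)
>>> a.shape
(7, 13, 11, 13)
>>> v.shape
(7, 13, 11, 37)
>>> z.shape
(37, 13)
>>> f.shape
(13,)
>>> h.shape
(37, 11, 37)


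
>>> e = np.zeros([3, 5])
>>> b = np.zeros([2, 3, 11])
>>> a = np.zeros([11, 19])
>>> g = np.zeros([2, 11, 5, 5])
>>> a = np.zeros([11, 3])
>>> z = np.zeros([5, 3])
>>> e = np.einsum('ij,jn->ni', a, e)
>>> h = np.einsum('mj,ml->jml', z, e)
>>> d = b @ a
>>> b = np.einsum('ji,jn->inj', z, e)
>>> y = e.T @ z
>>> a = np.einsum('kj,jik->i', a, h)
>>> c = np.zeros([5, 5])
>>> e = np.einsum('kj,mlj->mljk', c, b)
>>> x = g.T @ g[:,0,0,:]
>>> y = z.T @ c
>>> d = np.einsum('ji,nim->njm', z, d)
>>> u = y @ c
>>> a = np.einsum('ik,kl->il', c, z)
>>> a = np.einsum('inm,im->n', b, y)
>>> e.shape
(3, 11, 5, 5)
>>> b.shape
(3, 11, 5)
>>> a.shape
(11,)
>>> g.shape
(2, 11, 5, 5)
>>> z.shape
(5, 3)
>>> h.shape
(3, 5, 11)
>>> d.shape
(2, 5, 3)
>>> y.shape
(3, 5)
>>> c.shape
(5, 5)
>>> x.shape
(5, 5, 11, 5)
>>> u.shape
(3, 5)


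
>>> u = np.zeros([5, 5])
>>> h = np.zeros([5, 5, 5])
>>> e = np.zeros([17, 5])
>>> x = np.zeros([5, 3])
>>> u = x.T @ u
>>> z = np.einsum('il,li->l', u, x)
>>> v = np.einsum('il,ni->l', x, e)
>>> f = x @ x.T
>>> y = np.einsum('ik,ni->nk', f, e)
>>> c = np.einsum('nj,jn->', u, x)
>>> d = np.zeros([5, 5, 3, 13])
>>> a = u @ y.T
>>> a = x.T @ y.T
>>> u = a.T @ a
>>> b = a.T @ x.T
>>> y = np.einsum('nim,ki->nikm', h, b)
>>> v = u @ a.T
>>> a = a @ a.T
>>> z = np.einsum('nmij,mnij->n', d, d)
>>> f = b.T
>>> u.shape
(17, 17)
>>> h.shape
(5, 5, 5)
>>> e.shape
(17, 5)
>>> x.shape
(5, 3)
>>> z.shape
(5,)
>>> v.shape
(17, 3)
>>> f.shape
(5, 17)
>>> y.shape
(5, 5, 17, 5)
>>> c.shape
()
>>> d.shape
(5, 5, 3, 13)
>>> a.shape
(3, 3)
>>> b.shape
(17, 5)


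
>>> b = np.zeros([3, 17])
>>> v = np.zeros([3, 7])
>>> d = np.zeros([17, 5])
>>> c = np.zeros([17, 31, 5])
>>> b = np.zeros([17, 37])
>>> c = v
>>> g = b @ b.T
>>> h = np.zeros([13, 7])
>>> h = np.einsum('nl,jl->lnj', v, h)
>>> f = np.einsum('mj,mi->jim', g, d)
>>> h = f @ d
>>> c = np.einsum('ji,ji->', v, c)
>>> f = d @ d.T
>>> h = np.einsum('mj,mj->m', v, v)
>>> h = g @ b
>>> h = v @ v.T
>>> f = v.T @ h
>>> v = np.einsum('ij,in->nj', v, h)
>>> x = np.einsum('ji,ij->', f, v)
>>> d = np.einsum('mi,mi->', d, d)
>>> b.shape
(17, 37)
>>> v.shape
(3, 7)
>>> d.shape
()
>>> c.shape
()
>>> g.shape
(17, 17)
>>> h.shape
(3, 3)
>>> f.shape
(7, 3)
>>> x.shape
()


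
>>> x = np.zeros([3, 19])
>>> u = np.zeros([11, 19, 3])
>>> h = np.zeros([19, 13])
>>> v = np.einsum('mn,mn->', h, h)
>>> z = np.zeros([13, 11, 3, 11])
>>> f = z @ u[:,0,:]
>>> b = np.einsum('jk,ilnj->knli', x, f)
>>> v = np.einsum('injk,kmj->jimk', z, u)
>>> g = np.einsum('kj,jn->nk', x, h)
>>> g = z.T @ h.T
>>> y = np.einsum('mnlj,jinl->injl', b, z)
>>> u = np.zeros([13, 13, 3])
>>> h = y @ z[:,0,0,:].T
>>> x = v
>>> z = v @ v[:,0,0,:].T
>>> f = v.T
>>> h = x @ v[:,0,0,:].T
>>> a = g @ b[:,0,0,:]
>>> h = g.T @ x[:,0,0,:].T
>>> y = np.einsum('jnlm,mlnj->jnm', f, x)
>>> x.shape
(3, 13, 19, 11)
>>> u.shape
(13, 13, 3)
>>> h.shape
(19, 11, 3, 3)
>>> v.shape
(3, 13, 19, 11)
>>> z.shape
(3, 13, 19, 3)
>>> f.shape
(11, 19, 13, 3)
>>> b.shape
(19, 3, 11, 13)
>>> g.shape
(11, 3, 11, 19)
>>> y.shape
(11, 19, 3)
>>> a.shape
(11, 3, 11, 13)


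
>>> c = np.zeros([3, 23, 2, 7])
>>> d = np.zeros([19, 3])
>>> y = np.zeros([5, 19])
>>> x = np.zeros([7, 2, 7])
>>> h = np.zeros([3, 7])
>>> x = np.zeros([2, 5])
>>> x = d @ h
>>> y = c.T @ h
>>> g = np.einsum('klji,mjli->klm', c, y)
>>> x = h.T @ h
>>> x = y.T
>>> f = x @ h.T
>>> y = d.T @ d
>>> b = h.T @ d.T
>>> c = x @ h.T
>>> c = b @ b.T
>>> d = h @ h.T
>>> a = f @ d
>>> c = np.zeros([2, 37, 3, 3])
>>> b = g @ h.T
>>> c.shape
(2, 37, 3, 3)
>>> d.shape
(3, 3)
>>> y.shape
(3, 3)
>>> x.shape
(7, 23, 2, 7)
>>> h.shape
(3, 7)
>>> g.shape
(3, 23, 7)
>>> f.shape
(7, 23, 2, 3)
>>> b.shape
(3, 23, 3)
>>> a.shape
(7, 23, 2, 3)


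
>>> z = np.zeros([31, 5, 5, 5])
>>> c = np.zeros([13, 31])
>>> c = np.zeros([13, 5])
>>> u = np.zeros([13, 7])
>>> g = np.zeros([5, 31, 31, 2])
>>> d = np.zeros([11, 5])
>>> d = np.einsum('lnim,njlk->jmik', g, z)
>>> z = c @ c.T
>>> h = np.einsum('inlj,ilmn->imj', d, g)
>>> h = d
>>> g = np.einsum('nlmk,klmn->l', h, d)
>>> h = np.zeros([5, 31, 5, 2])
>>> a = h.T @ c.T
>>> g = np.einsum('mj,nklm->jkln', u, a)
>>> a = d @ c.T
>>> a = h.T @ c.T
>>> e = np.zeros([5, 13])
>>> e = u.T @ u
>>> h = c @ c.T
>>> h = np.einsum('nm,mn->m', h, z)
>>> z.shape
(13, 13)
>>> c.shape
(13, 5)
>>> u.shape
(13, 7)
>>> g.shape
(7, 5, 31, 2)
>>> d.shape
(5, 2, 31, 5)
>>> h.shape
(13,)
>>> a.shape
(2, 5, 31, 13)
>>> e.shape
(7, 7)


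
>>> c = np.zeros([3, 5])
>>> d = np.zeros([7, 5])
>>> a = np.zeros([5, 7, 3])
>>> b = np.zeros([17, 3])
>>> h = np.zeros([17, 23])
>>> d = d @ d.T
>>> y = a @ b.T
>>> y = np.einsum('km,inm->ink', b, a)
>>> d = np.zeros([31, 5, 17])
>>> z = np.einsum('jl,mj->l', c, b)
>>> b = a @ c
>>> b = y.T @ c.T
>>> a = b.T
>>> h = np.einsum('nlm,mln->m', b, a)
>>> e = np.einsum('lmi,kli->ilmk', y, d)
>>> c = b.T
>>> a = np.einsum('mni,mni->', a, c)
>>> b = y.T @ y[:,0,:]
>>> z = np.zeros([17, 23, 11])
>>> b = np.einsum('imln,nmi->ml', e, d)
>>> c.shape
(3, 7, 17)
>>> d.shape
(31, 5, 17)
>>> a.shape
()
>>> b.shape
(5, 7)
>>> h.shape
(3,)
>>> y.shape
(5, 7, 17)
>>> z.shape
(17, 23, 11)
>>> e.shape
(17, 5, 7, 31)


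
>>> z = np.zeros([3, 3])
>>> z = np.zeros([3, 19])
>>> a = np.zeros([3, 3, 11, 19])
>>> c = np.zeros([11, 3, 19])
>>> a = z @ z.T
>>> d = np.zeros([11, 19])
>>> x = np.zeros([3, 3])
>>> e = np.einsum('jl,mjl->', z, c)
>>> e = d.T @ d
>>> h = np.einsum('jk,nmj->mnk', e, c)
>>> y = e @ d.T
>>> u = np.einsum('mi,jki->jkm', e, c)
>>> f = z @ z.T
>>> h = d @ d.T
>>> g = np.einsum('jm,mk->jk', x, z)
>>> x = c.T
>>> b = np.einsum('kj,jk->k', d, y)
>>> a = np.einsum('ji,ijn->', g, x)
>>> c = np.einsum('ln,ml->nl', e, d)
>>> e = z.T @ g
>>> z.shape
(3, 19)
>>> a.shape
()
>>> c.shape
(19, 19)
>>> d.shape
(11, 19)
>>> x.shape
(19, 3, 11)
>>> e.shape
(19, 19)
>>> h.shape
(11, 11)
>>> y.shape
(19, 11)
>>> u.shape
(11, 3, 19)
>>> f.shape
(3, 3)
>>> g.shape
(3, 19)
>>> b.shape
(11,)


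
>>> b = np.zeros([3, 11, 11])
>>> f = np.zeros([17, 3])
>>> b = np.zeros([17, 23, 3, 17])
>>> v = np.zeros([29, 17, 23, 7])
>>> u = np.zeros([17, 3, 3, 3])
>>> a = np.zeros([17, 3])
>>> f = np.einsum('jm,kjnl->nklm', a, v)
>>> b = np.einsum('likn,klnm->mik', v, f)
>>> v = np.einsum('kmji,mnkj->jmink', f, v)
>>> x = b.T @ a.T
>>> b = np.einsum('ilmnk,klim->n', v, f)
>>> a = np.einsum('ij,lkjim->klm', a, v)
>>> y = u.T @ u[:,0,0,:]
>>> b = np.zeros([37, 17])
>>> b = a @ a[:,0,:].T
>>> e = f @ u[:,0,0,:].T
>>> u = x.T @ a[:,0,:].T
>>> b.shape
(29, 7, 29)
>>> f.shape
(23, 29, 7, 3)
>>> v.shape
(7, 29, 3, 17, 23)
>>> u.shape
(17, 17, 29)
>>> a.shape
(29, 7, 23)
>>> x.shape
(23, 17, 17)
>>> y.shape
(3, 3, 3, 3)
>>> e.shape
(23, 29, 7, 17)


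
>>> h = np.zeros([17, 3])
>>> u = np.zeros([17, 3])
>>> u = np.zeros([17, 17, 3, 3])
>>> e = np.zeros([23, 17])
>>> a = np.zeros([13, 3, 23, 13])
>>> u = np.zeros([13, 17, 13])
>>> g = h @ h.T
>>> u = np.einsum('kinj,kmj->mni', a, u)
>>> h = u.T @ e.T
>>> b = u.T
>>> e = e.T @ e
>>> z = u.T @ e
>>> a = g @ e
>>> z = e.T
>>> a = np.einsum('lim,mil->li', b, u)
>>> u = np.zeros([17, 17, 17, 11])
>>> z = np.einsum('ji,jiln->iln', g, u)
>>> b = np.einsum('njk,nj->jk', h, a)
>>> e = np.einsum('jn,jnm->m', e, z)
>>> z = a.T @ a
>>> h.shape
(3, 23, 23)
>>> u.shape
(17, 17, 17, 11)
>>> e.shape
(11,)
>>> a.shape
(3, 23)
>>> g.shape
(17, 17)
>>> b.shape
(23, 23)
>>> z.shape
(23, 23)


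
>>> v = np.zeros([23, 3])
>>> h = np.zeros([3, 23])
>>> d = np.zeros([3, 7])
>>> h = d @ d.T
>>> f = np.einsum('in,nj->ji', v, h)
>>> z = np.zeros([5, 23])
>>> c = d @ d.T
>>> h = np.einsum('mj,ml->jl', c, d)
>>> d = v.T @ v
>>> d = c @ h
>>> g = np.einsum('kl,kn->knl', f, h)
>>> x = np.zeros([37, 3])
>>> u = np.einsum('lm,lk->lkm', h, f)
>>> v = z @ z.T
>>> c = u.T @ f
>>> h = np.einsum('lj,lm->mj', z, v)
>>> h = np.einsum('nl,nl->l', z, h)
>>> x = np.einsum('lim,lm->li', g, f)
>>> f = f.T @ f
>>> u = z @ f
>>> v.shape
(5, 5)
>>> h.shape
(23,)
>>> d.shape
(3, 7)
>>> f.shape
(23, 23)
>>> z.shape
(5, 23)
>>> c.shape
(7, 23, 23)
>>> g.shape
(3, 7, 23)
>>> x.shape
(3, 7)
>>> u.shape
(5, 23)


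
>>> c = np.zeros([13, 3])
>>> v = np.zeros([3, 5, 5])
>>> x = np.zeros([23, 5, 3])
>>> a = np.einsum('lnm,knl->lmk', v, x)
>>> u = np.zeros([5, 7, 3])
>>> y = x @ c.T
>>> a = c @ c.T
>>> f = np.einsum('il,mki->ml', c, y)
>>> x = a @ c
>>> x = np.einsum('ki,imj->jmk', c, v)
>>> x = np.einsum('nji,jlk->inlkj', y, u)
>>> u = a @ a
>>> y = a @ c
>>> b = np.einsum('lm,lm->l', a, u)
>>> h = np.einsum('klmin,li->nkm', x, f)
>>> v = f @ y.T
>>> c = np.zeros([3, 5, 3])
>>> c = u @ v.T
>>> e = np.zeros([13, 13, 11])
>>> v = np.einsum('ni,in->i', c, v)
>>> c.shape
(13, 23)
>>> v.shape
(23,)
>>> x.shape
(13, 23, 7, 3, 5)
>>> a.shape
(13, 13)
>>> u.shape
(13, 13)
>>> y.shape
(13, 3)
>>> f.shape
(23, 3)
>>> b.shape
(13,)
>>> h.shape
(5, 13, 7)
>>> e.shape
(13, 13, 11)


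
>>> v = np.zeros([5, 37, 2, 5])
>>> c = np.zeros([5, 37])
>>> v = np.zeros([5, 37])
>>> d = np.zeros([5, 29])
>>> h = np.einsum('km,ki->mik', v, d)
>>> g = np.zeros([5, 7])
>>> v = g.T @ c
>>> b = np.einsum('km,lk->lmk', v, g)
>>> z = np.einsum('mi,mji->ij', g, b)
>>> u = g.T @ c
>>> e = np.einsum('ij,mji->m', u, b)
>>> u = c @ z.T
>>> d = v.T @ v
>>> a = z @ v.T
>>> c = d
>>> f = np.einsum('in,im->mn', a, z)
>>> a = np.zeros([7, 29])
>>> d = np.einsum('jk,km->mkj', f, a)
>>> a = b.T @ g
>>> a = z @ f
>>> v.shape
(7, 37)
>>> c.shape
(37, 37)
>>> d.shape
(29, 7, 37)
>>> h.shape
(37, 29, 5)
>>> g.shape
(5, 7)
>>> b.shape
(5, 37, 7)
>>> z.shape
(7, 37)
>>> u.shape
(5, 7)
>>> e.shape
(5,)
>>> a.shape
(7, 7)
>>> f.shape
(37, 7)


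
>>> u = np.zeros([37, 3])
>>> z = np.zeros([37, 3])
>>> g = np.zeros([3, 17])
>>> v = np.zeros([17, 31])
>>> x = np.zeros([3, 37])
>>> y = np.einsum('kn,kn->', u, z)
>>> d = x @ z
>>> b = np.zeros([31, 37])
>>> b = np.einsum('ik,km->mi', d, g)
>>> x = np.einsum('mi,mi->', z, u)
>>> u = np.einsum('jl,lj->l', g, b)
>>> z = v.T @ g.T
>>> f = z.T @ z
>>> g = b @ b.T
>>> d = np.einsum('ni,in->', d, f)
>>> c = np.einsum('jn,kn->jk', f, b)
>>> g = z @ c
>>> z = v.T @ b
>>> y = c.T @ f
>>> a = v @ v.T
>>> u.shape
(17,)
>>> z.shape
(31, 3)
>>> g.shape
(31, 17)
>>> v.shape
(17, 31)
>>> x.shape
()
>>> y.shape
(17, 3)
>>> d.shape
()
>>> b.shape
(17, 3)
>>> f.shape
(3, 3)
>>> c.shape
(3, 17)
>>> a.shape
(17, 17)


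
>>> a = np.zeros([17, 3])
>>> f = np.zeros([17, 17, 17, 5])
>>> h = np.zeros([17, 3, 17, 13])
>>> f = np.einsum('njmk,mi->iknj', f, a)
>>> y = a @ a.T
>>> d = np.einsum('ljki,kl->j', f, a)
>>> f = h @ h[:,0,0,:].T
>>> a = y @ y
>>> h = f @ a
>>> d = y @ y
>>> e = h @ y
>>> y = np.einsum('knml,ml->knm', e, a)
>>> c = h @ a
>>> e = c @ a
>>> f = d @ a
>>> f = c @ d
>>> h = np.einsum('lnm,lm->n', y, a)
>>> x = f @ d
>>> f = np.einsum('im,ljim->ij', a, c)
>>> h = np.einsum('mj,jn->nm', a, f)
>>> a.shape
(17, 17)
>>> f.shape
(17, 3)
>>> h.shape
(3, 17)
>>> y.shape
(17, 3, 17)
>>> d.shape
(17, 17)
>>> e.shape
(17, 3, 17, 17)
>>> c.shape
(17, 3, 17, 17)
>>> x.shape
(17, 3, 17, 17)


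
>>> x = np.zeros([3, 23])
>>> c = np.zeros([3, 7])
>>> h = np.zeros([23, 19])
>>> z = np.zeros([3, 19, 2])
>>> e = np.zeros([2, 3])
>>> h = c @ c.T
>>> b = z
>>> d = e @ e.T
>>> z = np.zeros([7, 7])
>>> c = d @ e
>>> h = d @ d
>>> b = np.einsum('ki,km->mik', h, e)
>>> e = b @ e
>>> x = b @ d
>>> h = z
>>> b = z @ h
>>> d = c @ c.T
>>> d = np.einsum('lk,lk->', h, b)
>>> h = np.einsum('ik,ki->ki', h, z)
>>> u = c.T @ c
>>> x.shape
(3, 2, 2)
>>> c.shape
(2, 3)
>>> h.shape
(7, 7)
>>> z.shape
(7, 7)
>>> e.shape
(3, 2, 3)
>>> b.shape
(7, 7)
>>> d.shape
()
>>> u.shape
(3, 3)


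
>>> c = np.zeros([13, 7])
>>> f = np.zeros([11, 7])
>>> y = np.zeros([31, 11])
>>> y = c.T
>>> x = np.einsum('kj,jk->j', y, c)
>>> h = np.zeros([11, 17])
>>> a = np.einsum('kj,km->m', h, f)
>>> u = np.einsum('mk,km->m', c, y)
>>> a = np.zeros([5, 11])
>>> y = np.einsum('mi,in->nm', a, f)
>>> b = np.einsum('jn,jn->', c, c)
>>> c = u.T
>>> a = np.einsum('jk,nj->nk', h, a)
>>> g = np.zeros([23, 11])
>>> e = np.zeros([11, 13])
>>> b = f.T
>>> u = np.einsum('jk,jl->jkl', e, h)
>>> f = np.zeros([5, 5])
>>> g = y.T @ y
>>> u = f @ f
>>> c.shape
(13,)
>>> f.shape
(5, 5)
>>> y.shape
(7, 5)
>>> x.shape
(13,)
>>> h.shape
(11, 17)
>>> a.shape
(5, 17)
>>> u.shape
(5, 5)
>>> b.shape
(7, 11)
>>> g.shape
(5, 5)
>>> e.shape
(11, 13)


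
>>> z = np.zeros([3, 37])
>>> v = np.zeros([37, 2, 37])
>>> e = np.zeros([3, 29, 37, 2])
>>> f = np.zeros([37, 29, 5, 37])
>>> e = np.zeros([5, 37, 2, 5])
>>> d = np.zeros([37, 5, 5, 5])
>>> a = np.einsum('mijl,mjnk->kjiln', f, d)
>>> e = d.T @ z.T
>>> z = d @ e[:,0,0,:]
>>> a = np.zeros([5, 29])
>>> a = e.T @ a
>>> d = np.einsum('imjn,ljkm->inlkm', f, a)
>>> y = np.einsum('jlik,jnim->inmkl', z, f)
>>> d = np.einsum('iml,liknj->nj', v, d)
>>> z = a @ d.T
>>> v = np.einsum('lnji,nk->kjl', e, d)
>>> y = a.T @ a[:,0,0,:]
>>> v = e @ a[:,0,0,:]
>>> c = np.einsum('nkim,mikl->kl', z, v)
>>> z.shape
(3, 5, 5, 5)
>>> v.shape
(5, 5, 5, 29)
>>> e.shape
(5, 5, 5, 3)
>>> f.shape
(37, 29, 5, 37)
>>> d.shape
(5, 29)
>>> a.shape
(3, 5, 5, 29)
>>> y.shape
(29, 5, 5, 29)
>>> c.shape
(5, 29)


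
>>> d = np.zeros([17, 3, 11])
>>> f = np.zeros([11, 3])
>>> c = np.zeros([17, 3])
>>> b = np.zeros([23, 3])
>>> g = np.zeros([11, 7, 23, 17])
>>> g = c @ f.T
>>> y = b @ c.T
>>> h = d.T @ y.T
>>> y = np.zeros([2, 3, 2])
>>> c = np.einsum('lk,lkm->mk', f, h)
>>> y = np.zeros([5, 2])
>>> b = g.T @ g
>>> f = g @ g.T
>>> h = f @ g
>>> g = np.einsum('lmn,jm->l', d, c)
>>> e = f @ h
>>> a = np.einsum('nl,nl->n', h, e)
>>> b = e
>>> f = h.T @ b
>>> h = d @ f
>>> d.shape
(17, 3, 11)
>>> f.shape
(11, 11)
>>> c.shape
(23, 3)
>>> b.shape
(17, 11)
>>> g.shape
(17,)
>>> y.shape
(5, 2)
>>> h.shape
(17, 3, 11)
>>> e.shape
(17, 11)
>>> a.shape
(17,)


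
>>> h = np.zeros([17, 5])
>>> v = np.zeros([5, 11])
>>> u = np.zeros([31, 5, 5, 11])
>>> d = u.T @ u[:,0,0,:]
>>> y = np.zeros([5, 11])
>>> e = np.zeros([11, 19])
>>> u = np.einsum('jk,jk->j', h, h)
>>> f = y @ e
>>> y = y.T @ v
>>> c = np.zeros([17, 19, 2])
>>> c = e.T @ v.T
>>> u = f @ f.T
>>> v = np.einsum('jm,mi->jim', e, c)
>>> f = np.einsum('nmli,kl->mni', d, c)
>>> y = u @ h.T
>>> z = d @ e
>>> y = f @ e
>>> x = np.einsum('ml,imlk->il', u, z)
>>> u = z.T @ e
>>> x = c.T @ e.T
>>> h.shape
(17, 5)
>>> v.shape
(11, 5, 19)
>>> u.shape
(19, 5, 5, 19)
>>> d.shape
(11, 5, 5, 11)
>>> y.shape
(5, 11, 19)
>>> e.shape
(11, 19)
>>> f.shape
(5, 11, 11)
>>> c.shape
(19, 5)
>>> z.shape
(11, 5, 5, 19)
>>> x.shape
(5, 11)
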